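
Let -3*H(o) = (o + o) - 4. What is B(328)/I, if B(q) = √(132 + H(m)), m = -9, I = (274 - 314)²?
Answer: √1254/4800 ≈ 0.0073775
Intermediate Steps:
I = 1600 (I = (-40)² = 1600)
H(o) = 4/3 - 2*o/3 (H(o) = -((o + o) - 4)/3 = -(2*o - 4)/3 = -(-4 + 2*o)/3 = 4/3 - 2*o/3)
B(q) = √1254/3 (B(q) = √(132 + (4/3 - ⅔*(-9))) = √(132 + (4/3 + 6)) = √(132 + 22/3) = √(418/3) = √1254/3)
B(328)/I = (√1254/3)/1600 = (√1254/3)*(1/1600) = √1254/4800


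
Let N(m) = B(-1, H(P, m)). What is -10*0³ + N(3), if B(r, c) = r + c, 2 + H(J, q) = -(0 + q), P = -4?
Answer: -6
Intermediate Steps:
H(J, q) = -2 - q (H(J, q) = -2 - (0 + q) = -2 - q)
B(r, c) = c + r
N(m) = -3 - m (N(m) = (-2 - m) - 1 = -3 - m)
-10*0³ + N(3) = -10*0³ + (-3 - 1*3) = -10*0 + (-3 - 3) = 0 - 6 = -6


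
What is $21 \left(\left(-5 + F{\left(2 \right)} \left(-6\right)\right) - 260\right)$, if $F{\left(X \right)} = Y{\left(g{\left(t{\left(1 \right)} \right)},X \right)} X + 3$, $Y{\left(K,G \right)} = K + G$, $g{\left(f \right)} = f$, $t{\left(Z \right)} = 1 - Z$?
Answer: $-6447$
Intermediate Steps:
$Y{\left(K,G \right)} = G + K$
$F{\left(X \right)} = 3 + X^{2}$ ($F{\left(X \right)} = \left(X + \left(1 - 1\right)\right) X + 3 = \left(X + 0\right) X + 3 = X X + 3 = X^{2} + 3 = 3 + X^{2}$)
$21 \left(\left(-5 + F{\left(2 \right)} \left(-6\right)\right) - 260\right) = 21 \left(\left(-5 + \left(3 + 2^{2}\right) \left(-6\right)\right) - 260\right) = 21 \left(\left(-5 + \left(3 + 4\right) \left(-6\right)\right) - 260\right) = 21 \left(\left(-5 + 7 \left(-6\right)\right) - 260\right) = 21 \left(\left(-5 - 42\right) - 260\right) = 21 \left(-47 - 260\right) = 21 \left(-307\right) = -6447$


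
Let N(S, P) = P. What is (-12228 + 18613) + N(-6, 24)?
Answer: 6409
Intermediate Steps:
(-12228 + 18613) + N(-6, 24) = (-12228 + 18613) + 24 = 6385 + 24 = 6409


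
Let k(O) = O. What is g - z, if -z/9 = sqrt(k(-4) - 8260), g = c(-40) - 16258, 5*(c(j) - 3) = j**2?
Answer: -15935 + 18*I*sqrt(2066) ≈ -15935.0 + 818.16*I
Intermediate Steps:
c(j) = 3 + j**2/5
g = -15935 (g = (3 + (1/5)*(-40)**2) - 16258 = (3 + (1/5)*1600) - 16258 = (3 + 320) - 16258 = 323 - 16258 = -15935)
z = -18*I*sqrt(2066) (z = -9*sqrt(-4 - 8260) = -18*I*sqrt(2066) ≈ -818.16*I)
g - z = -15935 - (-18)*I*sqrt(2066) = -15935 + 18*I*sqrt(2066)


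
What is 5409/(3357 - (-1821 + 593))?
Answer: 5409/4585 ≈ 1.1797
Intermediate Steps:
5409/(3357 - (-1821 + 593)) = 5409/(3357 - 1*(-1228)) = 5409/(3357 + 1228) = 5409/4585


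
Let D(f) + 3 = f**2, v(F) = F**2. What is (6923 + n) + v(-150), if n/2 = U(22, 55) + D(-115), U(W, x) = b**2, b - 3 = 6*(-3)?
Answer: 56317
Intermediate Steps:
b = -15 (b = 3 + 6*(-3) = 3 - 18 = -15)
U(W, x) = 225 (U(W, x) = (-15)**2 = 225)
D(f) = -3 + f**2
n = 26894 (n = 2*(225 + (-3 + (-115)**2)) = 2*(225 + (-3 + 13225)) = 2*(225 + 13222) = 2*13447 = 26894)
(6923 + n) + v(-150) = (6923 + 26894) + (-150)**2 = 33817 + 22500 = 56317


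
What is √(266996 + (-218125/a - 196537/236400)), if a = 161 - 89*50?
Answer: √686330286884307539193/50695980 ≈ 516.76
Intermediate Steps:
a = -4289 (a = 161 - 4450 = -4289)
√(266996 + (-218125/a - 196537/236400)) = √(266996 + (-218125/(-4289) - 196537/236400)) = √(266996 + (-218125*(-1/4289) - 196537*1/236400)) = √(266996 + (218125/4289 - 196537/236400)) = √(266996 + 50721802807/1013919600) = √(270763199324407/1013919600) = √686330286884307539193/50695980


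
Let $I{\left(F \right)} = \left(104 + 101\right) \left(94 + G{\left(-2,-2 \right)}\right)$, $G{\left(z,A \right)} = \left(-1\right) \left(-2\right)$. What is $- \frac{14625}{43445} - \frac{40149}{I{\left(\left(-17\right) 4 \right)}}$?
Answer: $- \frac{135472887}{56999840} \approx -2.3767$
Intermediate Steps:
$G{\left(z,A \right)} = 2$
$I{\left(F \right)} = 19680$ ($I{\left(F \right)} = \left(104 + 101\right) \left(94 + 2\right) = 205 \cdot 96 = 19680$)
$- \frac{14625}{43445} - \frac{40149}{I{\left(\left(-17\right) 4 \right)}} = - \frac{14625}{43445} - \frac{40149}{19680} = \left(-14625\right) \frac{1}{43445} - \frac{13383}{6560} = - \frac{2925}{8689} - \frac{13383}{6560} = - \frac{135472887}{56999840}$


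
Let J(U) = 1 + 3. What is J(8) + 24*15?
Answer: 364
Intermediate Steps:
J(U) = 4
J(8) + 24*15 = 4 + 24*15 = 4 + 360 = 364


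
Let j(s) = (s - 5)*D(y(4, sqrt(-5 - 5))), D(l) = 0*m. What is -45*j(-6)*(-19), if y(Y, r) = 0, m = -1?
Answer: 0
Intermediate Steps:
D(l) = 0 (D(l) = 0*(-1) = 0)
j(s) = 0 (j(s) = (s - 5)*0 = (-5 + s)*0 = 0)
-45*j(-6)*(-19) = -45*0*(-19) = 0*(-19) = 0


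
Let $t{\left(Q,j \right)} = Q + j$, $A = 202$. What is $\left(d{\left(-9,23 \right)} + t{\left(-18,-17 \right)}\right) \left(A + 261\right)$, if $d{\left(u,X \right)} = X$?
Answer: $-5556$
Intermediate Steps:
$\left(d{\left(-9,23 \right)} + t{\left(-18,-17 \right)}\right) \left(A + 261\right) = \left(23 - 35\right) \left(202 + 261\right) = \left(23 - 35\right) 463 = \left(-12\right) 463 = -5556$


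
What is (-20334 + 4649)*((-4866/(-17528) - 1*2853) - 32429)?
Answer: 4849943400275/8764 ≈ 5.5339e+8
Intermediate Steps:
(-20334 + 4649)*((-4866/(-17528) - 1*2853) - 32429) = -15685*((-4866*(-1/17528) - 2853) - 32429) = -15685*((2433/8764 - 2853) - 32429) = -15685*(-25001259/8764 - 32429) = -15685*(-309209015/8764) = 4849943400275/8764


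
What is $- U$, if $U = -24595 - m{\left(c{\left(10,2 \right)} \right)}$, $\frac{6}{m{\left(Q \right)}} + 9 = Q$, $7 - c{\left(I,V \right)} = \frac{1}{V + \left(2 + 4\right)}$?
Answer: $\frac{418067}{17} \approx 24592.0$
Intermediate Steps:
$c{\left(I,V \right)} = 7 - \frac{1}{6 + V}$ ($c{\left(I,V \right)} = 7 - \frac{1}{V + \left(2 + 4\right)} = 7 - \frac{1}{V + 6} = 7 - \frac{1}{6 + V}$)
$m{\left(Q \right)} = \frac{6}{-9 + Q}$
$U = - \frac{418067}{17}$ ($U = -24595 - \frac{6}{-9 + \frac{41 + 7 \cdot 2}{6 + 2}} = -24595 - \frac{6}{-9 + \frac{41 + 14}{8}} = -24595 - \frac{6}{-9 + \frac{1}{8} \cdot 55} = -24595 - \frac{6}{-9 + \frac{55}{8}} = -24595 - \frac{6}{- \frac{17}{8}} = -24595 - 6 \left(- \frac{8}{17}\right) = -24595 - - \frac{48}{17} = -24595 + \frac{48}{17} = - \frac{418067}{17} \approx -24592.0$)
$- U = \left(-1\right) \left(- \frac{418067}{17}\right) = \frac{418067}{17}$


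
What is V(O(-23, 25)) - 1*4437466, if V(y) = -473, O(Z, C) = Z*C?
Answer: -4437939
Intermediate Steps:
O(Z, C) = C*Z
V(O(-23, 25)) - 1*4437466 = -473 - 1*4437466 = -473 - 4437466 = -4437939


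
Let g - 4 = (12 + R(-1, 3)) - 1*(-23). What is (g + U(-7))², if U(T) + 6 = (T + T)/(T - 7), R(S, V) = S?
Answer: 1089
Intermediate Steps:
U(T) = -6 + 2*T/(-7 + T) (U(T) = -6 + (T + T)/(T - 7) = -6 + (2*T)/(-7 + T) = -6 + 2*T/(-7 + T))
g = 38 (g = 4 + ((12 - 1) - 1*(-23)) = 4 + (11 + 23) = 4 + 34 = 38)
(g + U(-7))² = (38 + 2*(21 - 2*(-7))/(-7 - 7))² = (38 + 2*(21 + 14)/(-14))² = (38 + 2*(-1/14)*35)² = (38 - 5)² = 33² = 1089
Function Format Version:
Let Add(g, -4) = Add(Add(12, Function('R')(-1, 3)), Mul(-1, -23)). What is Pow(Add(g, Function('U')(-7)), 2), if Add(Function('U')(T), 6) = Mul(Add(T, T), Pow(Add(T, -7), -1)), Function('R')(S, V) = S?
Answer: 1089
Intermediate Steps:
Function('U')(T) = Add(-6, Mul(2, T, Pow(Add(-7, T), -1))) (Function('U')(T) = Add(-6, Mul(Add(T, T), Pow(Add(T, -7), -1))) = Add(-6, Mul(Mul(2, T), Pow(Add(-7, T), -1))) = Add(-6, Mul(2, T, Pow(Add(-7, T), -1))))
g = 38 (g = Add(4, Add(Add(12, -1), Mul(-1, -23))) = Add(4, Add(11, 23)) = Add(4, 34) = 38)
Pow(Add(g, Function('U')(-7)), 2) = Pow(Add(38, Mul(2, Pow(Add(-7, -7), -1), Add(21, Mul(-2, -7)))), 2) = Pow(Add(38, Mul(2, Pow(-14, -1), Add(21, 14))), 2) = Pow(Add(38, Mul(2, Rational(-1, 14), 35)), 2) = Pow(Add(38, -5), 2) = Pow(33, 2) = 1089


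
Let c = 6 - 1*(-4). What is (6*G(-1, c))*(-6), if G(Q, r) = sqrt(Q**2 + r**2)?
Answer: -36*sqrt(101) ≈ -361.80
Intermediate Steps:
c = 10 (c = 6 + 4 = 10)
(6*G(-1, c))*(-6) = (6*sqrt((-1)**2 + 10**2))*(-6) = (6*sqrt(1 + 100))*(-6) = (6*sqrt(101))*(-6) = -36*sqrt(101)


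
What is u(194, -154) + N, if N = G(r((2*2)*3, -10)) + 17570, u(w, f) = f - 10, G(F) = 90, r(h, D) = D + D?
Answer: 17496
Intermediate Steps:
r(h, D) = 2*D
u(w, f) = -10 + f
N = 17660 (N = 90 + 17570 = 17660)
u(194, -154) + N = (-10 - 154) + 17660 = -164 + 17660 = 17496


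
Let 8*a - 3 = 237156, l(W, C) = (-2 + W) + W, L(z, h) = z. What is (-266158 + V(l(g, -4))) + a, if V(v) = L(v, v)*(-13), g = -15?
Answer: -1888777/8 ≈ -2.3610e+5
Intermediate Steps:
l(W, C) = -2 + 2*W
V(v) = -13*v (V(v) = v*(-13) = -13*v)
a = 237159/8 (a = 3/8 + (1/8)*237156 = 3/8 + 59289/2 = 237159/8 ≈ 29645.)
(-266158 + V(l(g, -4))) + a = (-266158 - 13*(-2 + 2*(-15))) + 237159/8 = (-266158 - 13*(-2 - 30)) + 237159/8 = (-266158 - 13*(-32)) + 237159/8 = (-266158 + 416) + 237159/8 = -265742 + 237159/8 = -1888777/8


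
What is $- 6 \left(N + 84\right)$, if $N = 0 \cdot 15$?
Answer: $-504$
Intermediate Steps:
$N = 0$
$- 6 \left(N + 84\right) = - 6 \left(0 + 84\right) = \left(-6\right) 84 = -504$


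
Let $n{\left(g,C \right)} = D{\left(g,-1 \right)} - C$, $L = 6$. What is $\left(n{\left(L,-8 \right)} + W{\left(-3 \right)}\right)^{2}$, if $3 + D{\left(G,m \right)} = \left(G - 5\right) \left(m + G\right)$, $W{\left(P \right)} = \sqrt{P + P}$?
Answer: $\left(10 + i \sqrt{6}\right)^{2} \approx 94.0 + 48.99 i$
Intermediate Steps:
$W{\left(P \right)} = \sqrt{2} \sqrt{P}$ ($W{\left(P \right)} = \sqrt{2 P} = \sqrt{2} \sqrt{P}$)
$D{\left(G,m \right)} = -3 + \left(-5 + G\right) \left(G + m\right)$ ($D{\left(G,m \right)} = -3 + \left(G - 5\right) \left(m + G\right) = -3 + \left(-5 + G\right) \left(G + m\right)$)
$n{\left(g,C \right)} = 2 + g^{2} - C - 6 g$ ($n{\left(g,C \right)} = \left(-3 + g^{2} - 5 g - -5 + g \left(-1\right)\right) - C = \left(-3 + g^{2} - 5 g + 5 - g\right) - C = \left(2 + g^{2} - 6 g\right) - C = 2 + g^{2} - C - 6 g$)
$\left(n{\left(L,-8 \right)} + W{\left(-3 \right)}\right)^{2} = \left(\left(2 + 6^{2} - -8 - 36\right) + \sqrt{2} \sqrt{-3}\right)^{2} = \left(\left(2 + 36 + 8 - 36\right) + \sqrt{2} i \sqrt{3}\right)^{2} = \left(10 + i \sqrt{6}\right)^{2}$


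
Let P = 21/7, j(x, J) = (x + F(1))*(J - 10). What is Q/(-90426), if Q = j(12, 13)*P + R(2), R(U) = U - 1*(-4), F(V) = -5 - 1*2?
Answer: -17/30142 ≈ -0.00056400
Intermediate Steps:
F(V) = -7 (F(V) = -5 - 2 = -7)
R(U) = 4 + U (R(U) = U + 4 = 4 + U)
j(x, J) = (-10 + J)*(-7 + x) (j(x, J) = (x - 7)*(J - 10) = (-7 + x)*(-10 + J) = (-10 + J)*(-7 + x))
P = 3 (P = 21*(1/7) = 3)
Q = 51 (Q = (70 - 10*12 - 7*13 + 13*12)*3 + (4 + 2) = (70 - 120 - 91 + 156)*3 + 6 = 15*3 + 6 = 45 + 6 = 51)
Q/(-90426) = 51/(-90426) = 51*(-1/90426) = -17/30142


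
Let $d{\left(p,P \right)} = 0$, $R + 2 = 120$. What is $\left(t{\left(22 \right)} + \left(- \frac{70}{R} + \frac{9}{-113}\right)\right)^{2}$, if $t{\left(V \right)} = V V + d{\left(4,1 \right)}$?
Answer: $\frac{10383487964964}{44448889} \approx 2.3361 \cdot 10^{5}$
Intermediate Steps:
$R = 118$ ($R = -2 + 120 = 118$)
$t{\left(V \right)} = V^{2}$ ($t{\left(V \right)} = V V + 0 = V^{2} + 0 = V^{2}$)
$\left(t{\left(22 \right)} + \left(- \frac{70}{R} + \frac{9}{-113}\right)\right)^{2} = \left(22^{2} + \left(- \frac{70}{118} + \frac{9}{-113}\right)\right)^{2} = \left(484 + \left(\left(-70\right) \frac{1}{118} + 9 \left(- \frac{1}{113}\right)\right)\right)^{2} = \left(484 - \frac{4486}{6667}\right)^{2} = \left(\frac{3222342}{6667}\right)^{2} = \frac{10383487964964}{44448889}$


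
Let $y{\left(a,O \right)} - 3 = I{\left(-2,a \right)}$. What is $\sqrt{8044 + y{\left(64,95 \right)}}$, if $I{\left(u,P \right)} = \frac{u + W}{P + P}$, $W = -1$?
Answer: $\frac{\sqrt{2060026}}{16} \approx 89.705$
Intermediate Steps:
$I{\left(u,P \right)} = \frac{-1 + u}{2 P}$ ($I{\left(u,P \right)} = \frac{u - 1}{P + P} = \frac{-1 + u}{2 P}$)
$y{\left(a,O \right)} = 3 - \frac{3}{2 a}$ ($y{\left(a,O \right)} = 3 + \frac{-1 - 2}{2 a} = 3 + \frac{1}{2} \frac{1}{a} \left(-3\right) = 3 - \frac{3}{2 a}$)
$\sqrt{8044 + y{\left(64,95 \right)}} = \sqrt{8044 + \left(3 - \frac{3}{2 \cdot 64}\right)} = \sqrt{8044 + \left(3 - \frac{3}{128}\right)} = \sqrt{8044 + \frac{381}{128}} = \sqrt{\frac{1030013}{128}} = \frac{\sqrt{2060026}}{16}$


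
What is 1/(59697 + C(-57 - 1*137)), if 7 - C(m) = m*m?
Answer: 1/22068 ≈ 4.5314e-5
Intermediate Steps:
C(m) = 7 - m² (C(m) = 7 - m*m = 7 - m²)
1/(59697 + C(-57 - 1*137)) = 1/(59697 + (7 - (-57 - 1*137)²)) = 1/(59697 + (7 - (-57 - 137)²)) = 1/(59697 + (7 - 1*(-194)²)) = 1/(59697 + (7 - 1*37636)) = 1/(59697 + (7 - 37636)) = 1/(59697 - 37629) = 1/22068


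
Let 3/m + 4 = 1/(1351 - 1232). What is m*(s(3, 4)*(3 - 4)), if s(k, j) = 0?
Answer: 0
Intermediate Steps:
m = -357/475 (m = 3/(-4 + 1/(1351 - 1232)) = 3/(-4 + 1/119) = 3/(-475/119) = 3*(-119/475) = -357/475 ≈ -0.75158)
m*(s(3, 4)*(3 - 4)) = -0*(3 - 4) = -0*(-1) = -357/475*0 = 0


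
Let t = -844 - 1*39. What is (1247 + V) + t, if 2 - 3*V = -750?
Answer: 1844/3 ≈ 614.67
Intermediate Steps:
V = 752/3 (V = 2/3 - 1/3*(-750) = 2/3 + 250 = 752/3 ≈ 250.67)
t = -883 (t = -844 - 39 = -883)
(1247 + V) + t = (1247 + 752/3) - 883 = 4493/3 - 883 = 1844/3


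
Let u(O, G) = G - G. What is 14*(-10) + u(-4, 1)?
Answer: -140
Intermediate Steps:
u(O, G) = 0
14*(-10) + u(-4, 1) = 14*(-10) + 0 = -140 + 0 = -140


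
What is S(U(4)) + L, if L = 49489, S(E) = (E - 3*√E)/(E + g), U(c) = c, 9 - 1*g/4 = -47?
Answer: 5641745/114 ≈ 49489.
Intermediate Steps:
g = 224 (g = 36 - 4*(-47) = 36 + 188 = 224)
S(E) = (E - 3*√E)/(224 + E) (S(E) = (E - 3*√E)/(E + 224) = (E - 3*√E)/(224 + E))
S(U(4)) + L = (4 - 3*√4)/(224 + 4) + 49489 = (4 - 3*2)/228 + 49489 = (4 - 6)/228 + 49489 = (1/228)*(-2) + 49489 = -1/114 + 49489 = 5641745/114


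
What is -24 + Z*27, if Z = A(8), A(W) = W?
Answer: 192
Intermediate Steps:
Z = 8
-24 + Z*27 = -24 + 8*27 = -24 + 216 = 192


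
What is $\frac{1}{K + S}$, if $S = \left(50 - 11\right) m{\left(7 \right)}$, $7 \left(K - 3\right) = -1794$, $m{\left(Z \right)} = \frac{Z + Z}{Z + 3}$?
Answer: $- \frac{35}{6954} \approx -0.0050331$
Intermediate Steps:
$m{\left(Z \right)} = \frac{2 Z}{3 + Z}$
$K = - \frac{1773}{7}$ ($K = 3 + \frac{1}{7} \left(-1794\right) = 3 - \frac{1794}{7} = - \frac{1773}{7} \approx -253.29$)
$S = \frac{273}{5}$ ($S = \left(50 - 11\right) 2 \cdot 7 \frac{1}{3 + 7} = 39 \cdot 2 \cdot 7 \cdot \frac{1}{10} = 39 \cdot \frac{7}{5} = \frac{273}{5} \approx 54.6$)
$\frac{1}{K + S} = \frac{1}{- \frac{1773}{7} + \frac{273}{5}} = \frac{1}{- \frac{6954}{35}} = - \frac{35}{6954}$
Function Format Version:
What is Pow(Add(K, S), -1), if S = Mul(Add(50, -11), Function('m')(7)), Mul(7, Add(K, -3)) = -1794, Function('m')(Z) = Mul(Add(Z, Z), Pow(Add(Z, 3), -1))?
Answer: Rational(-35, 6954) ≈ -0.0050331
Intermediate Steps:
Function('m')(Z) = Mul(2, Z, Pow(Add(3, Z), -1)) (Function('m')(Z) = Mul(Mul(2, Z), Pow(Add(3, Z), -1)) = Mul(2, Z, Pow(Add(3, Z), -1)))
K = Rational(-1773, 7) (K = Add(3, Mul(Rational(1, 7), -1794)) = Add(3, Rational(-1794, 7)) = Rational(-1773, 7) ≈ -253.29)
S = Rational(273, 5) (S = Mul(Add(50, -11), Mul(2, 7, Pow(Add(3, 7), -1))) = Mul(39, Mul(2, 7, Pow(10, -1))) = Mul(39, Mul(2, 7, Rational(1, 10))) = Mul(39, Rational(7, 5)) = Rational(273, 5) ≈ 54.600)
Pow(Add(K, S), -1) = Pow(Add(Rational(-1773, 7), Rational(273, 5)), -1) = Pow(Rational(-6954, 35), -1) = Rational(-35, 6954)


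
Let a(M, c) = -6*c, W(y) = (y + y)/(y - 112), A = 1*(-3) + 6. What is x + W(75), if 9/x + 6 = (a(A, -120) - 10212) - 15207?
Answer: -411787/101565 ≈ -4.0544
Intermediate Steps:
A = 3 (A = -3 + 6 = 3)
W(y) = 2*y/(-112 + y) (W(y) = (2*y)/(-112 + y) = 2*y/(-112 + y))
x = -1/2745 (x = 9/(-6 + ((-6*(-120) - 10212) - 15207)) = 9/(-6 + ((720 - 10212) - 15207)) = 9/(-6 + (-9492 - 15207)) = 9/(-6 - 24699) = 9/(-24705) = 9*(-1/24705) = -1/2745 ≈ -0.00036430)
x + W(75) = -1/2745 + 2*75/(-112 + 75) = -1/2745 + 2*75/(-37) = -1/2745 + 2*75*(-1/37) = -1/2745 - 150/37 = -411787/101565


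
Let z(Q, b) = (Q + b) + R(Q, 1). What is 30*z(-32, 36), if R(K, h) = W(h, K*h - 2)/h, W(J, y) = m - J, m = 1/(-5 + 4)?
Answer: 60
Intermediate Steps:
m = -1 (m = 1/(-1) = -1)
W(J, y) = -1 - J
R(K, h) = (-1 - h)/h
z(Q, b) = -2 + Q + b (z(Q, b) = (Q + b) + (-1 - 1*1)/1 = (Q + b) + 1*(-1 - 1) = (Q + b) + 1*(-2) = (Q + b) - 2 = -2 + Q + b)
30*z(-32, 36) = 30*(-2 - 32 + 36) = 30*2 = 60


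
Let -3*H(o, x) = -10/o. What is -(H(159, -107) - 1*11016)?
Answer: 5254622/477 ≈ 11016.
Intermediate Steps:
H(o, x) = 10/(3*o) (H(o, x) = -(-10)/(3*o) = 10/(3*o))
-(H(159, -107) - 1*11016) = -((10/3)/159 - 1*11016) = -((10/3)*(1/159) - 11016) = -(10/477 - 11016) = -1*(-5254622/477) = 5254622/477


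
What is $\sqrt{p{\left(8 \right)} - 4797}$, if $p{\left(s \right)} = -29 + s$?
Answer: $i \sqrt{4818} \approx 69.412 i$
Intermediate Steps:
$\sqrt{p{\left(8 \right)} - 4797} = \sqrt{\left(-29 + 8\right) - 4797} = \sqrt{-21 - 4797} = \sqrt{-4818} = i \sqrt{4818}$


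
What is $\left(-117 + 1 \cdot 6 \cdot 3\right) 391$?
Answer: $-38709$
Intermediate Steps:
$\left(-117 + 1 \cdot 6 \cdot 3\right) 391 = \left(-117 + 6 \cdot 3\right) 391 = \left(-117 + 18\right) 391 = \left(-99\right) 391 = -38709$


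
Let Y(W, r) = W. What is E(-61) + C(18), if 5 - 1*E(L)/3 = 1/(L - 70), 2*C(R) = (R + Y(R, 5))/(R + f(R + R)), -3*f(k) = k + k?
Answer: 1575/131 ≈ 12.023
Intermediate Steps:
f(k) = -2*k/3 (f(k) = -(k + k)/3 = -2*k/3)
C(R) = -3 (C(R) = ((R + R)/(R - 2*(R + R)/3))/2 = ((2*R)/(R - 4*R/3))/2 = ((2*R)/((-R/3)))/2 = ((2*R)*(-3/R))/2 = (½)*(-6) = -3)
E(L) = 15 - 3/(-70 + L) (E(L) = 15 - 3/(L - 70) = 15 - 3/(-70 + L))
E(-61) + C(18) = 3*(-351 + 5*(-61))/(-70 - 61) - 3 = 3*(-351 - 305)/(-131) - 3 = 3*(-1/131)*(-656) - 3 = 1968/131 - 3 = 1575/131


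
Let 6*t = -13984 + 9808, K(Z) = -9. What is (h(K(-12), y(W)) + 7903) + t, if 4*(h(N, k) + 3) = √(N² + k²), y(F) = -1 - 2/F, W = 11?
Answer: 7204 + √9970/44 ≈ 7206.3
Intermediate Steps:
t = -696 (t = (-13984 + 9808)/6 = (⅙)*(-4176) = -696)
h(N, k) = -3 + √(N² + k²)/4
(h(K(-12), y(W)) + 7903) + t = ((-3 + √((-9)² + ((-2 - 1*11)/11)²)/4) + 7903) - 696 = ((-3 + √(81 + ((-2 - 11)/11)²)/4) + 7903) - 696 = ((-3 + √(81 + ((1/11)*(-13))²)/4) + 7903) - 696 = ((-3 + √(81 + (-13/11)²)/4) + 7903) - 696 = ((-3 + √(81 + 169/121)/4) + 7903) - 696 = ((-3 + √(9970/121)/4) + 7903) - 696 = ((-3 + (√9970/11)/4) + 7903) - 696 = ((-3 + √9970/44) + 7903) - 696 = (7900 + √9970/44) - 696 = 7204 + √9970/44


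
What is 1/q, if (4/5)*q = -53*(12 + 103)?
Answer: -4/30475 ≈ -0.00013126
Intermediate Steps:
q = -30475/4 (q = 5*(-53*(12 + 103))/4 = 5*(-53*115)/4 = (5/4)*(-6095) = -30475/4 ≈ -7618.8)
1/q = 1/(-30475/4) = -4/30475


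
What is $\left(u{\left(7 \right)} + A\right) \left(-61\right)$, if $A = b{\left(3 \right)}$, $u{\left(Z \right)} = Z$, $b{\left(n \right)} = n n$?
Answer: $-976$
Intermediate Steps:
$b{\left(n \right)} = n^{2}$
$A = 9$ ($A = 3^{2} = 9$)
$\left(u{\left(7 \right)} + A\right) \left(-61\right) = \left(7 + 9\right) \left(-61\right) = 16 \left(-61\right) = -976$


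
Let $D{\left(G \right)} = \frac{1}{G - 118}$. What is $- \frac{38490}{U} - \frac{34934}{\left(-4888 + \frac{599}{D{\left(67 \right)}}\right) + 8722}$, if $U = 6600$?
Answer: $- \frac{5317973}{1175460} \approx -4.5242$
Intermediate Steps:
$D{\left(G \right)} = \frac{1}{-118 + G}$
$- \frac{38490}{U} - \frac{34934}{\left(-4888 + \frac{599}{D{\left(67 \right)}}\right) + 8722} = - \frac{38490}{6600} - \frac{34934}{\left(-4888 + \frac{599}{\frac{1}{-118 + 67}}\right) + 8722} = \left(-38490\right) \frac{1}{6600} - \frac{34934}{\left(-4888 + \frac{599}{\frac{1}{-51}}\right) + 8722} = - \frac{1283}{220} - \frac{34934}{\left(-4888 + \frac{599}{- \frac{1}{51}}\right) + 8722} = - \frac{1283}{220} - \frac{34934}{\left(-4888 + 599 \left(-51\right)\right) + 8722} = - \frac{1283}{220} - \frac{34934}{\left(-4888 - 30549\right) + 8722} = - \frac{1283}{220} - \frac{34934}{-35437 + 8722} = - \frac{1283}{220} - \frac{34934}{-26715} = - \frac{1283}{220} - - \frac{34934}{26715} = - \frac{1283}{220} + \frac{34934}{26715} = - \frac{5317973}{1175460}$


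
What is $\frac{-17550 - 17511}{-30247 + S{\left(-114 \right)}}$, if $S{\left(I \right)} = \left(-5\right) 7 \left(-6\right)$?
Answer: $\frac{35061}{30037} \approx 1.1673$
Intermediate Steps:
$S{\left(I \right)} = 210$ ($S{\left(I \right)} = \left(-35\right) \left(-6\right) = 210$)
$\frac{-17550 - 17511}{-30247 + S{\left(-114 \right)}} = \frac{-17550 - 17511}{-30247 + 210} = - \frac{35061}{-30037} = \left(-35061\right) \left(- \frac{1}{30037}\right) = \frac{35061}{30037}$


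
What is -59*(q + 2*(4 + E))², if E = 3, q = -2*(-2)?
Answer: -19116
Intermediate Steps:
q = 4
-59*(q + 2*(4 + E))² = -59*(4 + 2*(4 + 3))² = -59*(4 + 2*7)² = -59*(4 + 14)² = -59*18² = -59*324 = -19116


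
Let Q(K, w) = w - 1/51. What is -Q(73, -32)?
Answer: 1633/51 ≈ 32.020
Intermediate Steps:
Q(K, w) = -1/51 + w (Q(K, w) = w - 1*1/51 = w - 1/51 = -1/51 + w)
-Q(73, -32) = -(-1/51 - 32) = -1*(-1633/51) = 1633/51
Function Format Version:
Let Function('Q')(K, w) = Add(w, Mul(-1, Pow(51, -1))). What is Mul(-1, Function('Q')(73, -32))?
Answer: Rational(1633, 51) ≈ 32.020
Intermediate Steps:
Function('Q')(K, w) = Add(Rational(-1, 51), w) (Function('Q')(K, w) = Add(w, Mul(-1, Rational(1, 51))) = Add(w, Rational(-1, 51)) = Add(Rational(-1, 51), w))
Mul(-1, Function('Q')(73, -32)) = Mul(-1, Add(Rational(-1, 51), -32)) = Mul(-1, Rational(-1633, 51)) = Rational(1633, 51)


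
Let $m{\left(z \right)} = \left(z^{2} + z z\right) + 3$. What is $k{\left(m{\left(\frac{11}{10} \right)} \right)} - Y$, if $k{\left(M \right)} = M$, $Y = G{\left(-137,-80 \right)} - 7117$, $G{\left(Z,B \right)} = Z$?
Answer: $\frac{362971}{50} \approx 7259.4$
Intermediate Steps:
$m{\left(z \right)} = 3 + 2 z^{2}$ ($m{\left(z \right)} = \left(z^{2} + z^{2}\right) + 3 = 2 z^{2} + 3 = 3 + 2 z^{2}$)
$Y = -7254$ ($Y = -137 - 7117 = -7254$)
$k{\left(m{\left(\frac{11}{10} \right)} \right)} - Y = \left(3 + 2 \left(\frac{11}{10}\right)^{2}\right) - -7254 = \left(3 + 2 \left(11 \cdot \frac{1}{10}\right)^{2}\right) + 7254 = \left(3 + 2 \left(\frac{11}{10}\right)^{2}\right) + 7254 = \left(3 + 2 \cdot \frac{121}{100}\right) + 7254 = \left(3 + \frac{121}{50}\right) + 7254 = \frac{271}{50} + 7254 = \frac{362971}{50}$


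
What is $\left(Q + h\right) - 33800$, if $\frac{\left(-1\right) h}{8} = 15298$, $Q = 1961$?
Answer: $-154223$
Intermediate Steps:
$h = -122384$ ($h = \left(-8\right) 15298 = -122384$)
$\left(Q + h\right) - 33800 = \left(1961 - 122384\right) - 33800 = -120423 - 33800 = -154223$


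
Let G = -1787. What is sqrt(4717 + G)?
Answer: sqrt(2930) ≈ 54.129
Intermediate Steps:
sqrt(4717 + G) = sqrt(4717 - 1787) = sqrt(2930)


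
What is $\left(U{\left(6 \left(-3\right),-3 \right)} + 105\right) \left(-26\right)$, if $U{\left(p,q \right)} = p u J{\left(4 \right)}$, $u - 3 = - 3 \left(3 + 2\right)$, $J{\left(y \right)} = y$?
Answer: $-25194$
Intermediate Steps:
$u = -12$ ($u = 3 - 3 \left(3 + 2\right) = 3 - 15 = -12$)
$U{\left(p,q \right)} = - 48 p$ ($U{\left(p,q \right)} = p \left(-12\right) 4 = - 12 p 4 = - 48 p$)
$\left(U{\left(6 \left(-3\right),-3 \right)} + 105\right) \left(-26\right) = \left(- 48 \cdot 6 \left(-3\right) + 105\right) \left(-26\right) = \left(\left(-48\right) \left(-18\right) + 105\right) \left(-26\right) = \left(864 + 105\right) \left(-26\right) = 969 \left(-26\right) = -25194$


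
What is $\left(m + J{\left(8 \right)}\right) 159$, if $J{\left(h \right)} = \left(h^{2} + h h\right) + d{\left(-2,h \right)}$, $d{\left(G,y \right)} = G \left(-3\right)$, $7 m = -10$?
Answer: $\frac{147552}{7} \approx 21079.0$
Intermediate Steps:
$m = - \frac{10}{7}$ ($m = \frac{1}{7} \left(-10\right) = - \frac{10}{7} \approx -1.4286$)
$d{\left(G,y \right)} = - 3 G$
$J{\left(h \right)} = 6 + 2 h^{2}$ ($J{\left(h \right)} = \left(h^{2} + h h\right) - -6 = \left(h^{2} + h^{2}\right) + 6 = 2 h^{2} + 6 = 6 + 2 h^{2}$)
$\left(m + J{\left(8 \right)}\right) 159 = \left(- \frac{10}{7} + \left(6 + 2 \cdot 8^{2}\right)\right) 159 = \left(- \frac{10}{7} + \left(6 + 2 \cdot 64\right)\right) 159 = \left(- \frac{10}{7} + \left(6 + 128\right)\right) 159 = \left(- \frac{10}{7} + 134\right) 159 = \frac{928}{7} \cdot 159 = \frac{147552}{7}$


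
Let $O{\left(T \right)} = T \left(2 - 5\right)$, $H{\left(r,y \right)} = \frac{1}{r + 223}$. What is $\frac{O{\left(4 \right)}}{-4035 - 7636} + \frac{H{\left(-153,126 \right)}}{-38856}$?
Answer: $\frac{32627369}{31744186320} \approx 0.0010278$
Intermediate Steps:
$H{\left(r,y \right)} = \frac{1}{223 + r}$
$O{\left(T \right)} = - 3 T$ ($O{\left(T \right)} = T \left(-3\right) = - 3 T$)
$\frac{O{\left(4 \right)}}{-4035 - 7636} + \frac{H{\left(-153,126 \right)}}{-38856} = \frac{\left(-3\right) 4}{-4035 - 7636} + \frac{1}{\left(223 - 153\right) \left(-38856\right)} = - \frac{12}{-11671} + \frac{1}{70} \left(- \frac{1}{38856}\right) = \left(-12\right) \left(- \frac{1}{11671}\right) + \frac{1}{70} \left(- \frac{1}{38856}\right) = \frac{12}{11671} - \frac{1}{2719920} = \frac{32627369}{31744186320}$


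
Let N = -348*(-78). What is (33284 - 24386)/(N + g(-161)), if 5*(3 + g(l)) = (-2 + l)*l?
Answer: 22245/80974 ≈ 0.27472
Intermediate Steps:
N = 27144
g(l) = -3 + l*(-2 + l)/5 (g(l) = -3 + ((-2 + l)*l)/5 = -3 + (l*(-2 + l))/5 = -3 + l*(-2 + l)/5)
(33284 - 24386)/(N + g(-161)) = (33284 - 24386)/(27144 + (-3 - ⅖*(-161) + (⅕)*(-161)²)) = 8898/(27144 + (-3 + 322/5 + (⅕)*25921)) = 8898/(27144 + (-3 + 322/5 + 25921/5)) = 8898/(27144 + 26228/5) = 8898/(161948/5) = 8898*(5/161948) = 22245/80974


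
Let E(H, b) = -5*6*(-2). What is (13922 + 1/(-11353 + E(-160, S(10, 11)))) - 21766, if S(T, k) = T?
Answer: -88582293/11293 ≈ -7844.0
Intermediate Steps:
E(H, b) = 60 (E(H, b) = -30*(-2) = 60)
(13922 + 1/(-11353 + E(-160, S(10, 11)))) - 21766 = (13922 + 1/(-11353 + 60)) - 21766 = (13922 + 1/(-11293)) - 21766 = (13922 - 1/11293) - 21766 = 157221145/11293 - 21766 = -88582293/11293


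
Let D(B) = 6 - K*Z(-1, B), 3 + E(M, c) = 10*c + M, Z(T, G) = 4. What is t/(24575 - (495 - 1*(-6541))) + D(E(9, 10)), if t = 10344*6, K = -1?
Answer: 237454/17539 ≈ 13.539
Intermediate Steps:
t = 62064
E(M, c) = -3 + M + 10*c (E(M, c) = -3 + (10*c + M) = -3 + (M + 10*c) = -3 + M + 10*c)
D(B) = 10 (D(B) = 6 - (-1)*4 = 6 - 1*(-4) = 6 + 4 = 10)
t/(24575 - (495 - 1*(-6541))) + D(E(9, 10)) = 62064/(24575 - (495 - 1*(-6541))) + 10 = 62064/(24575 - (495 + 6541)) + 10 = 62064/(24575 - 1*7036) + 10 = 62064/(24575 - 7036) + 10 = 62064/17539 + 10 = 237454/17539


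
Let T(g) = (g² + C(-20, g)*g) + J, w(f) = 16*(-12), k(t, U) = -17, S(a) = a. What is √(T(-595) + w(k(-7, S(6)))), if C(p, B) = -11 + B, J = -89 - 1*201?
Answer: √714113 ≈ 845.05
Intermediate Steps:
J = -290 (J = -89 - 201 = -290)
w(f) = -192
T(g) = -290 + g² + g*(-11 + g) (T(g) = (g² + (-11 + g)*g) - 290 = (g² + g*(-11 + g)) - 290 = -290 + g² + g*(-11 + g))
√(T(-595) + w(k(-7, S(6)))) = √((-290 + (-595)² - 595*(-11 - 595)) - 192) = √((-290 + 354025 - 595*(-606)) - 192) = √((-290 + 354025 + 360570) - 192) = √(714305 - 192) = √714113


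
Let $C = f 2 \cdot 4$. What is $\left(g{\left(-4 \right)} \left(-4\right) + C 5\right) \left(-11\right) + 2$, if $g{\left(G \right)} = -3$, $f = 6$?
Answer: $-2770$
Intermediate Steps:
$C = 48$ ($C = 6 \cdot 2 \cdot 4 = 12 \cdot 4 = 48$)
$\left(g{\left(-4 \right)} \left(-4\right) + C 5\right) \left(-11\right) + 2 = \left(\left(-3\right) \left(-4\right) + 48 \cdot 5\right) \left(-11\right) + 2 = \left(12 + 240\right) \left(-11\right) + 2 = 252 \left(-11\right) + 2 = -2772 + 2 = -2770$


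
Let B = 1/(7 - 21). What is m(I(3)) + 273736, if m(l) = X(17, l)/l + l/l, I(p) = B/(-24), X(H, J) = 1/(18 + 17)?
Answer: 1368733/5 ≈ 2.7375e+5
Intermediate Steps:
X(H, J) = 1/35
B = -1/14 (B = 1/(-14) = -1/14 ≈ -0.071429)
I(p) = 1/336 (I(p) = -1/14/(-24) = -1/14*(-1/24) = 1/336)
m(l) = 1 + 1/(35*l) (m(l) = 1/(35*l) + l/l = 1/(35*l) + 1 = 1 + 1/(35*l))
m(I(3)) + 273736 = (1/35 + 1/336)/(1/336) + 273736 = 336*(53/1680) + 273736 = 53/5 + 273736 = 1368733/5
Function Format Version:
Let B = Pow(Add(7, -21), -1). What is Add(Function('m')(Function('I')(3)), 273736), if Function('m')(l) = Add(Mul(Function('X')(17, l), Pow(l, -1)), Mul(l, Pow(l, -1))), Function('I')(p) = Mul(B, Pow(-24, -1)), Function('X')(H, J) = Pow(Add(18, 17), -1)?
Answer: Rational(1368733, 5) ≈ 2.7375e+5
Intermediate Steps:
Function('X')(H, J) = Rational(1, 35) (Function('X')(H, J) = Pow(35, -1) = Rational(1, 35))
B = Rational(-1, 14) (B = Pow(-14, -1) = Rational(-1, 14) ≈ -0.071429)
Function('I')(p) = Rational(1, 336) (Function('I')(p) = Mul(Rational(-1, 14), Pow(-24, -1)) = Mul(Rational(-1, 14), Rational(-1, 24)) = Rational(1, 336))
Function('m')(l) = Add(1, Mul(Rational(1, 35), Pow(l, -1))) (Function('m')(l) = Add(Mul(Rational(1, 35), Pow(l, -1)), Mul(l, Pow(l, -1))) = Add(Mul(Rational(1, 35), Pow(l, -1)), 1) = Add(1, Mul(Rational(1, 35), Pow(l, -1))))
Add(Function('m')(Function('I')(3)), 273736) = Add(Mul(Pow(Rational(1, 336), -1), Add(Rational(1, 35), Rational(1, 336))), 273736) = Add(Mul(336, Rational(53, 1680)), 273736) = Add(Rational(53, 5), 273736) = Rational(1368733, 5)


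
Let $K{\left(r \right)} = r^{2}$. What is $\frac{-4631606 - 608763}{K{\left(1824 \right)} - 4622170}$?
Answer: $\frac{5240369}{1295194} \approx 4.046$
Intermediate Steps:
$\frac{-4631606 - 608763}{K{\left(1824 \right)} - 4622170} = \frac{-4631606 - 608763}{1824^{2} - 4622170} = \frac{-4631606 + \left(-1972534 + 1363771\right)}{3326976 - 4622170} = \frac{-4631606 - 608763}{-1295194} = \left(-5240369\right) \left(- \frac{1}{1295194}\right) = \frac{5240369}{1295194}$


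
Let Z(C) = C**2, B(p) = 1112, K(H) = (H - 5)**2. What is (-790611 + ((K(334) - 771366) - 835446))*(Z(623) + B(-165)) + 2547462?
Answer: -891040943400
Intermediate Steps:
K(H) = (-5 + H)**2
(-790611 + ((K(334) - 771366) - 835446))*(Z(623) + B(-165)) + 2547462 = (-790611 + (((-5 + 334)**2 - 771366) - 835446))*(623**2 + 1112) + 2547462 = (-790611 + ((329**2 - 771366) - 835446))*(388129 + 1112) + 2547462 = (-790611 + ((108241 - 771366) - 835446))*389241 + 2547462 = (-790611 + (-663125 - 835446))*389241 + 2547462 = (-790611 - 1498571)*389241 + 2547462 = -2289182*389241 + 2547462 = -891043490862 + 2547462 = -891040943400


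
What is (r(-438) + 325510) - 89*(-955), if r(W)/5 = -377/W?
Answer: 179803075/438 ≈ 4.1051e+5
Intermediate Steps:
r(W) = -1885/W (r(W) = 5*(-377/W) = -1885/W)
(r(-438) + 325510) - 89*(-955) = (-1885/(-438) + 325510) - 89*(-955) = (-1885*(-1/438) + 325510) + 84995 = (1885/438 + 325510) + 84995 = 142575265/438 + 84995 = 179803075/438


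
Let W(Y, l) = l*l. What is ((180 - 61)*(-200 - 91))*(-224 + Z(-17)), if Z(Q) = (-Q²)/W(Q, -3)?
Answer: 26606615/3 ≈ 8.8689e+6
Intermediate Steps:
W(Y, l) = l²
Z(Q) = -Q²/9 (Z(Q) = (-Q²)/((-3)²) = -Q²/9)
((180 - 61)*(-200 - 91))*(-224 + Z(-17)) = ((180 - 61)*(-200 - 91))*(-224 - ⅑*(-17)²) = (119*(-291))*(-224 - ⅑*289) = -34629*(-224 - 289/9) = -34629*(-2305/9) = 26606615/3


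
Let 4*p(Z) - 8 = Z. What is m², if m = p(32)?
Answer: 100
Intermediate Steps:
p(Z) = 2 + Z/4
m = 10 (m = 2 + (¼)*32 = 2 + 8 = 10)
m² = 10² = 100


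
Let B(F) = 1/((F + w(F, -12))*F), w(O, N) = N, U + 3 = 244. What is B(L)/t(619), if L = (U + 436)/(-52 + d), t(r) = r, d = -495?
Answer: 299209/3034435183 ≈ 9.8604e-5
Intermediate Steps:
U = 241 (U = -3 + 244 = 241)
L = -677/547 (L = (241 + 436)/(-52 - 495) = 677/(-547) = 677*(-1/547) = -677/547 ≈ -1.2377)
B(F) = 1/(F*(-12 + F)) (B(F) = 1/((F - 12)*F) = 1/((-12 + F)*F) = 1/(F*(-12 + F)))
B(L)/t(619) = (1/((-677/547)*(-12 - 677/547)))/619 = -547/(677*(-7241/547))*(1/619) = -547/677*(-547/7241)*(1/619) = (299209/4902157)*(1/619) = 299209/3034435183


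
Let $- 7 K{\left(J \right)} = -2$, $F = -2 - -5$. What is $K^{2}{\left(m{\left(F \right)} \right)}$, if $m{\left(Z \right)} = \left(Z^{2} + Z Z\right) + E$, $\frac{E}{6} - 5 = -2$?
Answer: $\frac{4}{49} \approx 0.081633$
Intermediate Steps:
$E = 18$ ($E = 30 + 6 \left(-2\right) = 30 - 12 = 18$)
$F = 3$ ($F = -2 + 5 = 3$)
$m{\left(Z \right)} = 18 + 2 Z^{2}$ ($m{\left(Z \right)} = \left(Z^{2} + Z Z\right) + 18 = \left(Z^{2} + Z^{2}\right) + 18 = 2 Z^{2} + 18 = 18 + 2 Z^{2}$)
$K{\left(J \right)} = \frac{2}{7}$ ($K{\left(J \right)} = \left(- \frac{1}{7}\right) \left(-2\right) = \frac{2}{7}$)
$K^{2}{\left(m{\left(F \right)} \right)} = \left(\frac{2}{7}\right)^{2} = \frac{4}{49}$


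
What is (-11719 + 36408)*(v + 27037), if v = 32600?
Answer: 1472377893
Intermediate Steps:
(-11719 + 36408)*(v + 27037) = (-11719 + 36408)*(32600 + 27037) = 24689*59637 = 1472377893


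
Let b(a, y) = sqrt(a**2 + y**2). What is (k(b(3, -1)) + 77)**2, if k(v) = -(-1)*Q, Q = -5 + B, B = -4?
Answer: 4624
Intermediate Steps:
Q = -9 (Q = -5 - 4 = -9)
k(v) = -9 (k(v) = -(-1)*(-9) = -1*9 = -9)
(k(b(3, -1)) + 77)**2 = (-9 + 77)**2 = 68**2 = 4624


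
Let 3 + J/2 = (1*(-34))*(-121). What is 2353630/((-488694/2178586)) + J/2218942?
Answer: -2844453631450770373/271095910437 ≈ -1.0492e+7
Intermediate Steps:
J = 8222 (J = -6 + 2*((1*(-34))*(-121)) = -6 + 2*(-34*(-121)) = -6 + 2*4114 = -6 + 8228 = 8222)
2353630/((-488694/2178586)) + J/2218942 = 2353630/((-488694/2178586)) + 8222/2218942 = 2353630/((-488694*1/2178586)) + 8222*(1/2218942) = 2353630/(-244347/1089293) + 4111/1109471 = 2353630*(-1089293/244347) + 4111/1109471 = -2563792683590/244347 + 4111/1109471 = -2844453631450770373/271095910437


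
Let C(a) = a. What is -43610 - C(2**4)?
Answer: -43626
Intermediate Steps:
-43610 - C(2**4) = -43610 - 1*2**4 = -43610 - 1*16 = -43610 - 16 = -43626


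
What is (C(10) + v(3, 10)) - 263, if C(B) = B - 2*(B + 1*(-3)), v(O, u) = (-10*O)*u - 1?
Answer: -568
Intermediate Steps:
v(O, u) = -1 - 10*O*u (v(O, u) = -10*O*u - 1 = -1 - 10*O*u)
C(B) = 6 - B (C(B) = B - 2*(B - 3) = B - 2*(-3 + B) = B + (6 - 2*B) = 6 - B)
(C(10) + v(3, 10)) - 263 = ((6 - 1*10) + (-1 - 10*3*10)) - 263 = ((6 - 10) + (-1 - 300)) - 263 = (-4 - 301) - 263 = -305 - 263 = -568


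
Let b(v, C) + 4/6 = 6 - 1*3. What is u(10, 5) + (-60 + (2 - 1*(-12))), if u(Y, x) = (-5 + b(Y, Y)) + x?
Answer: -131/3 ≈ -43.667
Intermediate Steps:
b(v, C) = 7/3 (b(v, C) = -⅔ + (6 - 1*3) = -⅔ + (6 - 3) = -⅔ + 3 = 7/3)
u(Y, x) = -8/3 + x (u(Y, x) = (-5 + 7/3) + x = -8/3 + x)
u(10, 5) + (-60 + (2 - 1*(-12))) = (-8/3 + 5) + (-60 + (2 - 1*(-12))) = 7/3 + (-60 + (2 + 12)) = 7/3 + (-60 + 14) = 7/3 - 46 = -131/3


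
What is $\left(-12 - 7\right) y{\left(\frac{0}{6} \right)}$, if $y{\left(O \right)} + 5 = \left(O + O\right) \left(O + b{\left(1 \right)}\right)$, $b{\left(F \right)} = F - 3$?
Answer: $95$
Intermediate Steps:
$b{\left(F \right)} = -3 + F$ ($b{\left(F \right)} = F - 3 = -3 + F$)
$y{\left(O \right)} = -5 + 2 O \left(-2 + O\right)$ ($y{\left(O \right)} = -5 + \left(O + O\right) \left(O + \left(-3 + 1\right)\right) = -5 + 2 O \left(O - 2\right) = -5 + 2 O \left(-2 + O\right)$)
$\left(-12 - 7\right) y{\left(\frac{0}{6} \right)} = \left(-12 - 7\right) \left(-5 - 4 \cdot \frac{0}{6} + 2 \left(\frac{0}{6}\right)^{2}\right) = - 19 \left(-5 - 4 \cdot 0 \cdot \frac{1}{6} + 2 \left(0 \cdot \frac{1}{6}\right)^{2}\right) = - 19 \left(-5 - 0 + 2 \cdot 0^{2}\right) = - 19 \left(-5 + 0 + 2 \cdot 0\right) = - 19 \left(-5 + 0 + 0\right) = \left(-19\right) \left(-5\right) = 95$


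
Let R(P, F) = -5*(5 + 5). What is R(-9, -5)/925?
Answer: -2/37 ≈ -0.054054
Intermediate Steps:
R(P, F) = -50 (R(P, F) = -5*10 = -50)
R(-9, -5)/925 = -50/925 = -50*1/925 = -2/37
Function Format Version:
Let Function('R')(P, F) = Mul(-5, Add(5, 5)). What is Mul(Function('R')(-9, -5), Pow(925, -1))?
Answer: Rational(-2, 37) ≈ -0.054054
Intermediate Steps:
Function('R')(P, F) = -50 (Function('R')(P, F) = Mul(-5, 10) = -50)
Mul(Function('R')(-9, -5), Pow(925, -1)) = Mul(-50, Pow(925, -1)) = Mul(-50, Rational(1, 925)) = Rational(-2, 37)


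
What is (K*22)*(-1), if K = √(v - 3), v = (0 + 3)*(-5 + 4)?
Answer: -22*I*√6 ≈ -53.889*I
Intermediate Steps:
v = -3 (v = 3*(-1) = -3)
K = I*√6 (K = √(-3 - 3) = √(-6) = I*√6 ≈ 2.4495*I)
(K*22)*(-1) = ((I*√6)*22)*(-1) = (22*I*√6)*(-1) = -22*I*√6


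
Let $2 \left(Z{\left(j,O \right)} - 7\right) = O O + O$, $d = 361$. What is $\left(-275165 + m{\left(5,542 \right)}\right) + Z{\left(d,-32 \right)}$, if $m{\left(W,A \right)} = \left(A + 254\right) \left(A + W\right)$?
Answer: $160750$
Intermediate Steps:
$m{\left(W,A \right)} = \left(254 + A\right) \left(A + W\right)$
$Z{\left(j,O \right)} = 7 + \frac{O}{2} + \frac{O^{2}}{2}$ ($Z{\left(j,O \right)} = 7 + \frac{O O + O}{2} = 7 + \frac{O^{2} + O}{2} = 7 + \frac{O + O^{2}}{2} = 7 + \left(\frac{O}{2} + \frac{O^{2}}{2}\right) = 7 + \frac{O}{2} + \frac{O^{2}}{2}$)
$\left(-275165 + m{\left(5,542 \right)}\right) + Z{\left(d,-32 \right)} = \left(-275165 + \left(542^{2} + 254 \cdot 542 + 254 \cdot 5 + 542 \cdot 5\right)\right) + \left(7 + \frac{1}{2} \left(-32\right) + \frac{\left(-32\right)^{2}}{2}\right) = \left(-275165 + \left(293764 + 137668 + 1270 + 2710\right)\right) + \left(7 - 16 + \frac{1}{2} \cdot 1024\right) = \left(-275165 + 435412\right) + \left(7 - 16 + 512\right) = 160247 + 503 = 160750$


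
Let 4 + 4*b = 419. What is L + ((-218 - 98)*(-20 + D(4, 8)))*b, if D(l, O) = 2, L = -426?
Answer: 589704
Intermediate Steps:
b = 415/4 (b = -1 + (¼)*419 = -1 + 419/4 = 415/4 ≈ 103.75)
L + ((-218 - 98)*(-20 + D(4, 8)))*b = -426 + ((-218 - 98)*(-20 + 2))*(415/4) = -426 - 316*(-18)*(415/4) = -426 + 5688*(415/4) = -426 + 590130 = 589704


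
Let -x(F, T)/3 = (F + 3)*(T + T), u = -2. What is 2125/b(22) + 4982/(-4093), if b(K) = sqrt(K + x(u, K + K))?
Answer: -4982/4093 - 2125*I*sqrt(2)/22 ≈ -1.2172 - 136.6*I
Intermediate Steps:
x(F, T) = -6*T*(3 + F) (x(F, T) = -3*(F + 3)*(T + T) = -3*(3 + F)*2*T = -6*T*(3 + F))
b(K) = sqrt(11)*sqrt(-K) (b(K) = sqrt(K - 6*(K + K)*(3 - 2)) = sqrt(K - 6*2*K*1) = sqrt(K - 12*K) = sqrt(-11*K) = sqrt(11)*sqrt(-K))
2125/b(22) + 4982/(-4093) = 2125/((sqrt(11)*sqrt(-1*22))) + 4982/(-4093) = 2125/((sqrt(11)*sqrt(-22))) + 4982*(-1/4093) = 2125/((sqrt(11)*(I*sqrt(22)))) - 4982/4093 = 2125/((11*I*sqrt(2))) - 4982/4093 = 2125*(-I*sqrt(2)/22) - 4982/4093 = -2125*I*sqrt(2)/22 - 4982/4093 = -4982/4093 - 2125*I*sqrt(2)/22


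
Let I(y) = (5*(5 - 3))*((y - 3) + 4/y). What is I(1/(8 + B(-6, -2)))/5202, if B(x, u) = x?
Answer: 55/5202 ≈ 0.010573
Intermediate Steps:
I(y) = -30 + 10*y + 40/y (I(y) = (5*2)*((-3 + y) + 4/y) = 10*(-3 + y + 4/y) = -30 + 10*y + 40/y)
I(1/(8 + B(-6, -2)))/5202 = (-30 + 10/(8 - 6) + 40/(1/(8 - 6)))/5202 = (-30 + 10/2 + 40/(1/2))*(1/5202) = (-30 + 10*(½) + 40/(½))*(1/5202) = (-30 + 5 + 40*2)*(1/5202) = (-30 + 5 + 80)*(1/5202) = 55*(1/5202) = 55/5202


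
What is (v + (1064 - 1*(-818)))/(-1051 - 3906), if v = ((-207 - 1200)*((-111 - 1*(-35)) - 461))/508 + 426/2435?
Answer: -4167998933/6131709860 ≈ -0.67974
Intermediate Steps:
v = 1840002573/1236980 (v = -1407*((-111 + 35) - 461)*(1/508) + 426*(1/2435) = -1407*(-76 - 461)*(1/508) + 426/2435 = -1407*(-537)*(1/508) + 426/2435 = 755559*(1/508) + 426/2435 = 755559/508 + 426/2435 = 1840002573/1236980 ≈ 1487.5)
(v + (1064 - 1*(-818)))/(-1051 - 3906) = (1840002573/1236980 + (1064 - 1*(-818)))/(-1051 - 3906) = (1840002573/1236980 + (1064 + 818))/(-4957) = (1840002573/1236980 + 1882)*(-1/4957) = (4167998933/1236980)*(-1/4957) = -4167998933/6131709860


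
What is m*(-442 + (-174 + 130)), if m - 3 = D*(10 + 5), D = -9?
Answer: 64152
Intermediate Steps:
m = -132 (m = 3 - 9*(10 + 5) = 3 - 9*15 = 3 - 135 = -132)
m*(-442 + (-174 + 130)) = -132*(-442 + (-174 + 130)) = -132*(-442 - 44) = -132*(-486) = 64152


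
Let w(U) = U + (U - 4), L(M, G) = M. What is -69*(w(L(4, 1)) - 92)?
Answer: 6072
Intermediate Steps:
w(U) = -4 + 2*U (w(U) = U + (-4 + U) = -4 + 2*U)
-69*(w(L(4, 1)) - 92) = -69*((-4 + 2*4) - 92) = -69*((-4 + 8) - 92) = -69*(4 - 92) = -69*(-88) = 6072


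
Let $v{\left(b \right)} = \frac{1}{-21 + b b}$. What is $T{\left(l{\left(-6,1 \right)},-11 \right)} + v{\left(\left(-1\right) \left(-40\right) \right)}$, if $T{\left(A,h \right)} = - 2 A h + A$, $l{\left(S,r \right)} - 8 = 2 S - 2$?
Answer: $- \frac{217901}{1579} \approx -138.0$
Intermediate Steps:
$l{\left(S,r \right)} = 6 + 2 S$ ($l{\left(S,r \right)} = 8 + \left(2 S - 2\right) = 8 + \left(-2 + 2 S\right) = 6 + 2 S$)
$T{\left(A,h \right)} = A - 2 A h$ ($T{\left(A,h \right)} = - 2 A h + A = A - 2 A h$)
$v{\left(b \right)} = \frac{1}{-21 + b^{2}}$
$T{\left(l{\left(-6,1 \right)},-11 \right)} + v{\left(\left(-1\right) \left(-40\right) \right)} = \left(6 + 2 \left(-6\right)\right) \left(1 - -22\right) + \frac{1}{-21 + \left(\left(-1\right) \left(-40\right)\right)^{2}} = \left(6 - 12\right) \left(1 + 22\right) + \frac{1}{-21 + 40^{2}} = \left(-6\right) 23 + \frac{1}{-21 + 1600} = -138 + \frac{1}{1579} = - \frac{217901}{1579}$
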